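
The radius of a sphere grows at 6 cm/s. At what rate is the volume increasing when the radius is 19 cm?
8664π cm³/s

V = (4/3)πr³
dV/dt = dV/dr · dr/dt = 4πr² · 6
At r = 19: dV/dt = 8664π cm³/s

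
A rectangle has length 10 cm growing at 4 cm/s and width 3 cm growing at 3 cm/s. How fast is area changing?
42 cm²/s

A = lw
dA/dt = w·dl/dt + l·dw/dt = 3·4 + 10·3 = 42 cm²/s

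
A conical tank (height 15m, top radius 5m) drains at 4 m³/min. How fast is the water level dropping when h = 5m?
36/(25π) ≈ 0.4584 m/min

r/h = 5/15, so r = (1/3)h
V = (1/3)πr²h = (1/3)π((1/3)h)²h = (1/27)πh³
dV/dh = (1/9)πh²
dh/dt = (dV/dt)/(dV/dh) = -4/((1/9)π·5²) = -36/(25π) m/min
The level is dropping at 36/(25π) ≈ 0.4584 m/min.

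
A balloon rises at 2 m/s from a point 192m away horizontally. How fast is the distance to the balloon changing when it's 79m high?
158√43105/43105 ≈ 0.761 m/s

z² = 192² + y²
z = √(192² + 79²) = √43105
dz/dt = y/z · dy/dt = 79/√43105 · 2 = 158√43105/43105 ≈ 0.761 m/s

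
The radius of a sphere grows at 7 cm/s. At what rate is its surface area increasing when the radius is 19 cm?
1064π cm²/s

S = 4πr²
dS/dt = dS/dr · dr/dt = 8πr · 7
At r = 19: dS/dt = 1064π cm²/s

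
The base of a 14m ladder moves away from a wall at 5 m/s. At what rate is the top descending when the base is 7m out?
5√3/3 ≈ 2.887 m/s

x² + y² = 14²
2x·dx/dt + 2y·dy/dt = 0
dy/dt = -x/y · dx/dt = -7/(7√3) · 5 = -5√3/3 m/s
The top is descending at 5√3/3 ≈ 2.887 m/s.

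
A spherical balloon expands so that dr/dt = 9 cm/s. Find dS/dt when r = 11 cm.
792π cm²/s

S = 4πr²
dS/dt = dS/dr · dr/dt = 8πr · 9
At r = 11: dS/dt = 792π cm²/s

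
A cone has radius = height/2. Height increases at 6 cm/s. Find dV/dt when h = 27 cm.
2187π/2 cm³/s

V = (1/3)π(h/2)²h = πh³/12
dV/dt = πh²/4 · 6
At h = 27: dV/dt = 2187π/2 cm³/s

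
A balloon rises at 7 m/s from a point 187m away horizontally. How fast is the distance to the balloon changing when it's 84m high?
588/205 ≈ 2.868 m/s

z² = 187² + y²
z = √(187² + 84²) = 205
dz/dt = y/z · dy/dt = 84/205 · 7 = 588/205 ≈ 2.868 m/s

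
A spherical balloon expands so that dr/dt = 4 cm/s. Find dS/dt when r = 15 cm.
480π cm²/s

S = 4πr²
dS/dt = dS/dr · dr/dt = 8πr · 4
At r = 15: dS/dt = 480π cm²/s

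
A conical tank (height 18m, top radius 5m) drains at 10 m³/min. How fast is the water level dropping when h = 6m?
18/(5π) ≈ 1.146 m/min

r/h = 5/18, so r = (5/18)h
V = (1/3)πr²h = (1/3)π((5/18)h)²h = (25/972)πh³
dV/dh = (25/324)πh²
dh/dt = (dV/dt)/(dV/dh) = -10/((25/324)π·6²) = -18/(5π) m/min
The level is dropping at 18/(5π) ≈ 1.146 m/min.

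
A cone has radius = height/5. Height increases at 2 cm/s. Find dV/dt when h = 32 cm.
2048π/25 cm³/s

V = (1/3)π(h/5)²h = πh³/75
dV/dt = πh²/25 · 2
At h = 32: dV/dt = 2048π/25 cm³/s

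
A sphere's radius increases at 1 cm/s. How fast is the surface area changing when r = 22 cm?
176π cm²/s

S = 4πr²
dS/dt = dS/dr · dr/dt = 8πr · 1
At r = 22: dS/dt = 176π cm²/s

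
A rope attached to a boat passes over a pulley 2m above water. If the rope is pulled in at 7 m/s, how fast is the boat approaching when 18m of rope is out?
63√5/20 ≈ 7.044 m/s

rope² = x² + 2²
x = √(18² - 2²) = 8√5
dx/dt = (rope/x) · d(rope)/dt = (18/(8√5)) · (-7) = -63√5/20 m/s
The boat approaches at 63√5/20 ≈ 7.044 m/s.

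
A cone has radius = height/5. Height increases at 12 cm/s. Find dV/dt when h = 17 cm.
3468π/25 cm³/s

V = (1/3)π(h/5)²h = πh³/75
dV/dt = πh²/25 · 12
At h = 17: dV/dt = 3468π/25 cm³/s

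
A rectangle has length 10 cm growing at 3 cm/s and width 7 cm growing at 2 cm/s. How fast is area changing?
41 cm²/s

A = lw
dA/dt = w·dl/dt + l·dw/dt = 7·3 + 10·2 = 41 cm²/s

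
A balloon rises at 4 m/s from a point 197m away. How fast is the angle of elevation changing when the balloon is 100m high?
0.016145 rad/s

tan(θ) = y/197
sec²(θ) · dθ/dt = (1/197) · dy/dt
dθ/dt = cos²(θ)/197 · 4 = 197/(197² + 100²) · 4
dθ/dt = 0.016145 rad/s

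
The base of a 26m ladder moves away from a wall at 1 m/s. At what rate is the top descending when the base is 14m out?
7√30/60 ≈ 0.639 m/s

x² + y² = 26²
2x·dx/dt + 2y·dy/dt = 0
dy/dt = -x/y · dx/dt = -14/(4√30) · 1 = -7√30/60 m/s
The top is descending at 7√30/60 ≈ 0.639 m/s.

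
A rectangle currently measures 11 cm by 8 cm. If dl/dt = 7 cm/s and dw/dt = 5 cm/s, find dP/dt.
24 cm/s

P = 2(l + w)
dP/dt = 2(dl/dt + dw/dt) = 2(7 + 5) = 24 cm/s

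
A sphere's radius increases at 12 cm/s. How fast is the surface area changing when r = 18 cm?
1728π cm²/s

S = 4πr²
dS/dt = dS/dr · dr/dt = 8πr · 12
At r = 18: dS/dt = 1728π cm²/s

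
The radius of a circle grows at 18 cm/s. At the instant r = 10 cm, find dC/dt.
36π cm/s

C = 2πr
dC/dt = 2π · dr/dt = 2π · 18 = 36π cm/s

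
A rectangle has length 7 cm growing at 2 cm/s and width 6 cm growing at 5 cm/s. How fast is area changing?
47 cm²/s

A = lw
dA/dt = w·dl/dt + l·dw/dt = 6·2 + 7·5 = 47 cm²/s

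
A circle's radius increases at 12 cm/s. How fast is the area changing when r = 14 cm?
336π cm²/s

A = πr²
dA/dt = 2πr · dr/dt = 2π(14)(12) = 336π cm²/s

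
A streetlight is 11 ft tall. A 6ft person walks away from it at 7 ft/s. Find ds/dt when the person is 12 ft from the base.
42/5 ft/s

By similar triangles: 11/(x+s) = 6/s
Solving: s = 6x/5
ds/dt = 6/5 · dx/dt = 6/5 · 7 = 42/5 ft/s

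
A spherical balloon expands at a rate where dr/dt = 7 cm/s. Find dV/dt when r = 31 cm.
26908π cm³/s

V = (4/3)πr³
dV/dt = dV/dr · dr/dt = 4πr² · 7
At r = 31: dV/dt = 26908π cm³/s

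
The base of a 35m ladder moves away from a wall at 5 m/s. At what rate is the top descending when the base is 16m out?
80√969/969 ≈ 2.57 m/s

x² + y² = 35²
2x·dx/dt + 2y·dy/dt = 0
dy/dt = -x/y · dx/dt = -16/√969 · 5 = -80√969/969 m/s
The top is descending at 80√969/969 ≈ 2.57 m/s.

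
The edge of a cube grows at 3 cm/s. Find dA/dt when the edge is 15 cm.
540 cm²/s

A = 6s²
dA/dt = 12s · ds/dt = 12·15·3 = 540 cm²/s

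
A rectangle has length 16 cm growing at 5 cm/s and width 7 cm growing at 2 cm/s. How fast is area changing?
67 cm²/s

A = lw
dA/dt = w·dl/dt + l·dw/dt = 7·5 + 16·2 = 67 cm²/s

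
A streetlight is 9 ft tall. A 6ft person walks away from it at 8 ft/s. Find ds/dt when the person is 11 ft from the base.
16 ft/s

By similar triangles: 9/(x+s) = 6/s
Solving: s = 6x/3
ds/dt = 6/3 · dx/dt = 2 · 8 = 16 ft/s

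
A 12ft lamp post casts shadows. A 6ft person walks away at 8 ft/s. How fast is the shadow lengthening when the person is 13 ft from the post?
8 ft/s

By similar triangles: 12/(x+s) = 6/s
Solving: s = 6x/6
ds/dt = 6/6 · dx/dt = 1 · 8 = 8 ft/s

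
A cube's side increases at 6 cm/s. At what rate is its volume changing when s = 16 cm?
4608 cm³/s

V = s³
dV/dt = 3s² · ds/dt = 3·16²·6 = 4608 cm³/s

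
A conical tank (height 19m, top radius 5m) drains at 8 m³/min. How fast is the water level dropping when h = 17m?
2888/(7225π) ≈ 0.1272 m/min

r/h = 5/19, so r = (5/19)h
V = (1/3)πr²h = (1/3)π((5/19)h)²h = (25/1083)πh³
dV/dh = (25/361)πh²
dh/dt = (dV/dt)/(dV/dh) = -8/((25/361)π·17²) = -2888/(7225π) m/min
The level is dropping at 2888/(7225π) ≈ 0.1272 m/min.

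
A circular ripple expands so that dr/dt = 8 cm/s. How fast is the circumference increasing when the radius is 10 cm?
16π cm/s

C = 2πr
dC/dt = 2π · dr/dt = 2π · 8 = 16π cm/s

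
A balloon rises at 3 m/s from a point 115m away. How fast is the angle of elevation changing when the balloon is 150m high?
0.009657 rad/s

tan(θ) = y/115
sec²(θ) · dθ/dt = (1/115) · dy/dt
dθ/dt = cos²(θ)/115 · 3 = 115/(115² + 150²) · 3
dθ/dt = 0.009657 rad/s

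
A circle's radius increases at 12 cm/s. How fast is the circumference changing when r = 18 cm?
24π cm/s

C = 2πr
dC/dt = 2π · dr/dt = 2π · 12 = 24π cm/s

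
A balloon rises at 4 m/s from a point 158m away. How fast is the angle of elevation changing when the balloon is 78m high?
0.020356 rad/s

tan(θ) = y/158
sec²(θ) · dθ/dt = (1/158) · dy/dt
dθ/dt = cos²(θ)/158 · 4 = 158/(158² + 78²) · 4
dθ/dt = 0.020356 rad/s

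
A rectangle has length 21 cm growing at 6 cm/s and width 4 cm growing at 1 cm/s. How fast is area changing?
45 cm²/s

A = lw
dA/dt = w·dl/dt + l·dw/dt = 4·6 + 21·1 = 45 cm²/s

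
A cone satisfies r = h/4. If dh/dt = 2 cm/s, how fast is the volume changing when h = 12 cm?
18π cm³/s

V = (1/3)π(h/4)²h = πh³/48
dV/dt = πh²/16 · 2
At h = 12: dV/dt = 18π cm³/s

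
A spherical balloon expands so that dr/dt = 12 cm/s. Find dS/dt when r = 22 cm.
2112π cm²/s

S = 4πr²
dS/dt = dS/dr · dr/dt = 8πr · 12
At r = 22: dS/dt = 2112π cm²/s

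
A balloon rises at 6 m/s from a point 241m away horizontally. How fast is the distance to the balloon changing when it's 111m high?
333√70402/35201 ≈ 2.51 m/s

z² = 241² + y²
z = √(241² + 111²) = √70402
dz/dt = y/z · dy/dt = 111/√70402 · 6 = 333√70402/35201 ≈ 2.51 m/s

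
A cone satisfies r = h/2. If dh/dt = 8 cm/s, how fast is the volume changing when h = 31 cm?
1922π cm³/s

V = (1/3)π(h/2)²h = πh³/12
dV/dt = πh²/4 · 8
At h = 31: dV/dt = 1922π cm³/s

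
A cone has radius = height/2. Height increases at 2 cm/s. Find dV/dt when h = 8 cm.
32π cm³/s

V = (1/3)π(h/2)²h = πh³/12
dV/dt = πh²/4 · 2
At h = 8: dV/dt = 32π cm³/s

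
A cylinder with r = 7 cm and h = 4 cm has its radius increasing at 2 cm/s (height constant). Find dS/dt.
72π cm²/s

S = 2πrh + 2πr² (lateral + bases)
dS/dt = (2πh + 4πr)·dr/dt = (2π·4 + 4π·7)·2
= 72π cm²/s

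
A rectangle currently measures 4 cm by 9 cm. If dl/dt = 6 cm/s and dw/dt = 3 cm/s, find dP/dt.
18 cm/s

P = 2(l + w)
dP/dt = 2(dl/dt + dw/dt) = 2(6 + 3) = 18 cm/s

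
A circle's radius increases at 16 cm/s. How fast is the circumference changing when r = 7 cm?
32π cm/s

C = 2πr
dC/dt = 2π · dr/dt = 2π · 16 = 32π cm/s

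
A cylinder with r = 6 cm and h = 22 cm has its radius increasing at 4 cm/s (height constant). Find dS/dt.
272π cm²/s

S = 2πrh + 2πr² (lateral + bases)
dS/dt = (2πh + 4πr)·dr/dt = (2π·22 + 4π·6)·4
= 272π cm²/s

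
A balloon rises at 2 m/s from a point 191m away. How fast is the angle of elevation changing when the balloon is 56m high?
0.009642 rad/s

tan(θ) = y/191
sec²(θ) · dθ/dt = (1/191) · dy/dt
dθ/dt = cos²(θ)/191 · 2 = 191/(191² + 56²) · 2
dθ/dt = 0.009642 rad/s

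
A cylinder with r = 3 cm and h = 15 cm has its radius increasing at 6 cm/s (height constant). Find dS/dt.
252π cm²/s

S = 2πrh + 2πr² (lateral + bases)
dS/dt = (2πh + 4πr)·dr/dt = (2π·15 + 4π·3)·6
= 252π cm²/s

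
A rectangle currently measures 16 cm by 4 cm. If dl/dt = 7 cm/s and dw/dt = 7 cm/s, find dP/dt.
28 cm/s

P = 2(l + w)
dP/dt = 2(dl/dt + dw/dt) = 2(7 + 7) = 28 cm/s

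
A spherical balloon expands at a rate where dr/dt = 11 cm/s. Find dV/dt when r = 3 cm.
396π cm³/s

V = (4/3)πr³
dV/dt = dV/dr · dr/dt = 4πr² · 11
At r = 3: dV/dt = 396π cm³/s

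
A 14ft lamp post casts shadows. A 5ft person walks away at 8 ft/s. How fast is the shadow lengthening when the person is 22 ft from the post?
40/9 ft/s

By similar triangles: 14/(x+s) = 5/s
Solving: s = 5x/9
ds/dt = 5/9 · dx/dt = 5/9 · 8 = 40/9 ft/s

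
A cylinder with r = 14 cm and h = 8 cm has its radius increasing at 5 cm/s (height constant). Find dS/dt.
360π cm²/s

S = 2πrh + 2πr² (lateral + bases)
dS/dt = (2πh + 4πr)·dr/dt = (2π·8 + 4π·14)·5
= 360π cm²/s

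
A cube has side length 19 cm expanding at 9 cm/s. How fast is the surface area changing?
2052 cm²/s

A = 6s²
dA/dt = 12s · ds/dt = 12·19·9 = 2052 cm²/s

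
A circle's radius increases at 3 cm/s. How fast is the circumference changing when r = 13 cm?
6π cm/s

C = 2πr
dC/dt = 2π · dr/dt = 2π · 3 = 6π cm/s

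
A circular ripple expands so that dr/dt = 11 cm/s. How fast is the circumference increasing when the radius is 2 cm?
22π cm/s

C = 2πr
dC/dt = 2π · dr/dt = 2π · 11 = 22π cm/s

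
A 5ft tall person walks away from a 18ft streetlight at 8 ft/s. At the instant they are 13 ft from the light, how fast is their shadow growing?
40/13 ft/s

By similar triangles: 18/(x+s) = 5/s
Solving: s = 5x/13
ds/dt = 5/13 · dx/dt = 5/13 · 8 = 40/13 ft/s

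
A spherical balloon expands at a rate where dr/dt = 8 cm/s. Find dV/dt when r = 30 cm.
28800π cm³/s

V = (4/3)πr³
dV/dt = dV/dr · dr/dt = 4πr² · 8
At r = 30: dV/dt = 28800π cm³/s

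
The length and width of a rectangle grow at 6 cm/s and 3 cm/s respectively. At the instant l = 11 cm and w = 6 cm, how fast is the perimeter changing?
18 cm/s

P = 2(l + w)
dP/dt = 2(dl/dt + dw/dt) = 2(6 + 3) = 18 cm/s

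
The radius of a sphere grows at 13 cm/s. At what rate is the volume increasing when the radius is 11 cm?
6292π cm³/s

V = (4/3)πr³
dV/dt = dV/dr · dr/dt = 4πr² · 13
At r = 11: dV/dt = 6292π cm³/s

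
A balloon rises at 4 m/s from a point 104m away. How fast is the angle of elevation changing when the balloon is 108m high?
0.018505 rad/s

tan(θ) = y/104
sec²(θ) · dθ/dt = (1/104) · dy/dt
dθ/dt = cos²(θ)/104 · 4 = 104/(104² + 108²) · 4
dθ/dt = 0.018505 rad/s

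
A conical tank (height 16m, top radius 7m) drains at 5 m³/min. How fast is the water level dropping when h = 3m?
1280/(441π) ≈ 0.9239 m/min

r/h = 7/16, so r = (7/16)h
V = (1/3)πr²h = (1/3)π((7/16)h)²h = (49/768)πh³
dV/dh = (49/256)πh²
dh/dt = (dV/dt)/(dV/dh) = -5/((49/256)π·3²) = -1280/(441π) m/min
The level is dropping at 1280/(441π) ≈ 0.9239 m/min.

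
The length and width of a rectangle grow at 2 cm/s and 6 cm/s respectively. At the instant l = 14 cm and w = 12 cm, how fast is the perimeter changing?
16 cm/s

P = 2(l + w)
dP/dt = 2(dl/dt + dw/dt) = 2(2 + 6) = 16 cm/s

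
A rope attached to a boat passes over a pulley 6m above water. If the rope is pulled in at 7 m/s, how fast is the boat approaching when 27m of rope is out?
9√77/11 ≈ 7.18 m/s

rope² = x² + 6²
x = √(27² - 6²) = 3√77
dx/dt = (rope/x) · d(rope)/dt = (27/(3√77)) · (-7) = -9√77/11 m/s
The boat approaches at 9√77/11 ≈ 7.18 m/s.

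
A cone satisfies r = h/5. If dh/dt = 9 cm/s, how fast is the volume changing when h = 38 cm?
12996π/25 cm³/s

V = (1/3)π(h/5)²h = πh³/75
dV/dt = πh²/25 · 9
At h = 38: dV/dt = 12996π/25 cm³/s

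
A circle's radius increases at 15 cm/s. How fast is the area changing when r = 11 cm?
330π cm²/s

A = πr²
dA/dt = 2πr · dr/dt = 2π(11)(15) = 330π cm²/s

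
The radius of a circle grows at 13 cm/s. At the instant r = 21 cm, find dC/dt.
26π cm/s

C = 2πr
dC/dt = 2π · dr/dt = 2π · 13 = 26π cm/s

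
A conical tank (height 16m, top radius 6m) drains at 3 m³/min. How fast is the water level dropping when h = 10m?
16/(75π) ≈ 0.06791 m/min

r/h = 6/16, so r = (3/8)h
V = (1/3)πr²h = (1/3)π((3/8)h)²h = (3/64)πh³
dV/dh = (9/64)πh²
dh/dt = (dV/dt)/(dV/dh) = -3/((9/64)π·10²) = -16/(75π) m/min
The level is dropping at 16/(75π) ≈ 0.06791 m/min.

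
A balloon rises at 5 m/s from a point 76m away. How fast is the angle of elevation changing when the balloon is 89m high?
0.027743 rad/s

tan(θ) = y/76
sec²(θ) · dθ/dt = (1/76) · dy/dt
dθ/dt = cos²(θ)/76 · 5 = 76/(76² + 89²) · 5
dθ/dt = 0.027743 rad/s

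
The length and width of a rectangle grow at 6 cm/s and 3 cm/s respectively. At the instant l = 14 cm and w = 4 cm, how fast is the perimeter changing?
18 cm/s

P = 2(l + w)
dP/dt = 2(dl/dt + dw/dt) = 2(6 + 3) = 18 cm/s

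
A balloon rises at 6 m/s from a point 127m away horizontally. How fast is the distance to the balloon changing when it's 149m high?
447√38330/19165 ≈ 4.566 m/s

z² = 127² + y²
z = √(127² + 149²) = √38330
dz/dt = y/z · dy/dt = 149/√38330 · 6 = 447√38330/19165 ≈ 4.566 m/s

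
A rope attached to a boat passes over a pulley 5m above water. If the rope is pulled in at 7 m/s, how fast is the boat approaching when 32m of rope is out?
224√111/333 ≈ 7.087 m/s

rope² = x² + 5²
x = √(32² - 5²) = 3√111
dx/dt = (rope/x) · d(rope)/dt = (32/(3√111)) · (-7) = -224√111/333 m/s
The boat approaches at 224√111/333 ≈ 7.087 m/s.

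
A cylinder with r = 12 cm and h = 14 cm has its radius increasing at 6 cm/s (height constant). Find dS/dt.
456π cm²/s

S = 2πrh + 2πr² (lateral + bases)
dS/dt = (2πh + 4πr)·dr/dt = (2π·14 + 4π·12)·6
= 456π cm²/s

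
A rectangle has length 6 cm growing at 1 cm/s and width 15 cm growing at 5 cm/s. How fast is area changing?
45 cm²/s

A = lw
dA/dt = w·dl/dt + l·dw/dt = 15·1 + 6·5 = 45 cm²/s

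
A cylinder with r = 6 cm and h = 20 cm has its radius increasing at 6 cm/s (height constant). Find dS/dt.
384π cm²/s

S = 2πrh + 2πr² (lateral + bases)
dS/dt = (2πh + 4πr)·dr/dt = (2π·20 + 4π·6)·6
= 384π cm²/s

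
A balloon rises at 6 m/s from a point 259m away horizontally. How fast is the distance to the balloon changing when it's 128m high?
768√83465/83465 ≈ 2.658 m/s

z² = 259² + y²
z = √(259² + 128²) = √83465
dz/dt = y/z · dy/dt = 128/√83465 · 6 = 768√83465/83465 ≈ 2.658 m/s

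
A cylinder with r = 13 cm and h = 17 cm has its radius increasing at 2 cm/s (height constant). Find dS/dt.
172π cm²/s

S = 2πrh + 2πr² (lateral + bases)
dS/dt = (2πh + 4πr)·dr/dt = (2π·17 + 4π·13)·2
= 172π cm²/s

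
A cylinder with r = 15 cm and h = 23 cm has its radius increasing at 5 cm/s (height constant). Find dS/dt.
530π cm²/s

S = 2πrh + 2πr² (lateral + bases)
dS/dt = (2πh + 4πr)·dr/dt = (2π·23 + 4π·15)·5
= 530π cm²/s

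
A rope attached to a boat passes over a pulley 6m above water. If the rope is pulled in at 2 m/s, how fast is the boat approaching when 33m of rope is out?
22√13/39 ≈ 2.034 m/s

rope² = x² + 6²
x = √(33² - 6²) = 9√13
dx/dt = (rope/x) · d(rope)/dt = (33/(9√13)) · (-2) = -22√13/39 m/s
The boat approaches at 22√13/39 ≈ 2.034 m/s.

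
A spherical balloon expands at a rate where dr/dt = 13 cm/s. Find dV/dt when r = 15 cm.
11700π cm³/s

V = (4/3)πr³
dV/dt = dV/dr · dr/dt = 4πr² · 13
At r = 15: dV/dt = 11700π cm³/s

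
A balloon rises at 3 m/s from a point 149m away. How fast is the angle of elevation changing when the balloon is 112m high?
0.012865 rad/s

tan(θ) = y/149
sec²(θ) · dθ/dt = (1/149) · dy/dt
dθ/dt = cos²(θ)/149 · 3 = 149/(149² + 112²) · 3
dθ/dt = 0.012865 rad/s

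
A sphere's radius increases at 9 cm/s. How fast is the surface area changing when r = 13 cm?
936π cm²/s

S = 4πr²
dS/dt = dS/dr · dr/dt = 8πr · 9
At r = 13: dS/dt = 936π cm²/s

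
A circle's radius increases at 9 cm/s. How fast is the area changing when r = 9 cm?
162π cm²/s

A = πr²
dA/dt = 2πr · dr/dt = 2π(9)(9) = 162π cm²/s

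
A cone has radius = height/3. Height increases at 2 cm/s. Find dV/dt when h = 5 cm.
50π/9 cm³/s

V = (1/3)π(h/3)²h = πh³/27
dV/dt = πh²/9 · 2
At h = 5: dV/dt = 50π/9 cm³/s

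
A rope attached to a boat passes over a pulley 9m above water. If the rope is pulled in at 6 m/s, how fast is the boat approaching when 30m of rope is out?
60√91/91 ≈ 6.29 m/s

rope² = x² + 9²
x = √(30² - 9²) = 3√91
dx/dt = (rope/x) · d(rope)/dt = (30/(3√91)) · (-6) = -60√91/91 m/s
The boat approaches at 60√91/91 ≈ 6.29 m/s.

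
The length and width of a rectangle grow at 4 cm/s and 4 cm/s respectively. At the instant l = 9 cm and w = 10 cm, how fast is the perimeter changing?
16 cm/s

P = 2(l + w)
dP/dt = 2(dl/dt + dw/dt) = 2(4 + 4) = 16 cm/s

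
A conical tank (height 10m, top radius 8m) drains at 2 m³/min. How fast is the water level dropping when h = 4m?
25/(128π) ≈ 0.06217 m/min

r/h = 8/10, so r = (4/5)h
V = (1/3)πr²h = (1/3)π((4/5)h)²h = (16/75)πh³
dV/dh = (16/25)πh²
dh/dt = (dV/dt)/(dV/dh) = -2/((16/25)π·4²) = -25/(128π) m/min
The level is dropping at 25/(128π) ≈ 0.06217 m/min.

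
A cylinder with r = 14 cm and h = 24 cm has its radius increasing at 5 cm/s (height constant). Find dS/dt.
520π cm²/s

S = 2πrh + 2πr² (lateral + bases)
dS/dt = (2πh + 4πr)·dr/dt = (2π·24 + 4π·14)·5
= 520π cm²/s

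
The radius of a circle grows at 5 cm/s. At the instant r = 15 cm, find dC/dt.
10π cm/s

C = 2πr
dC/dt = 2π · dr/dt = 2π · 5 = 10π cm/s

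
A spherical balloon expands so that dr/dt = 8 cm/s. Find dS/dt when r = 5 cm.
320π cm²/s

S = 4πr²
dS/dt = dS/dr · dr/dt = 8πr · 8
At r = 5: dS/dt = 320π cm²/s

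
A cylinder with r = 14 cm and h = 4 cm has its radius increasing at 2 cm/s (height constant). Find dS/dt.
128π cm²/s

S = 2πrh + 2πr² (lateral + bases)
dS/dt = (2πh + 4πr)·dr/dt = (2π·4 + 4π·14)·2
= 128π cm²/s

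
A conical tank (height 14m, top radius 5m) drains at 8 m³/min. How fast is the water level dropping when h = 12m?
98/(225π) ≈ 0.1386 m/min

r/h = 5/14, so r = (5/14)h
V = (1/3)πr²h = (1/3)π((5/14)h)²h = (25/588)πh³
dV/dh = (25/196)πh²
dh/dt = (dV/dt)/(dV/dh) = -8/((25/196)π·12²) = -98/(225π) m/min
The level is dropping at 98/(225π) ≈ 0.1386 m/min.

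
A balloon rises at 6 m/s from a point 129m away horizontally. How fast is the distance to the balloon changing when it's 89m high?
267√24562/12281 ≈ 3.407 m/s

z² = 129² + y²
z = √(129² + 89²) = √24562
dz/dt = y/z · dy/dt = 89/√24562 · 6 = 267√24562/12281 ≈ 3.407 m/s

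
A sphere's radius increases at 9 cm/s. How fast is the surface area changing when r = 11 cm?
792π cm²/s

S = 4πr²
dS/dt = dS/dr · dr/dt = 8πr · 9
At r = 11: dS/dt = 792π cm²/s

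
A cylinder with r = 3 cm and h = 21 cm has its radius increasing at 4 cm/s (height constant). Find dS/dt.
216π cm²/s

S = 2πrh + 2πr² (lateral + bases)
dS/dt = (2πh + 4πr)·dr/dt = (2π·21 + 4π·3)·4
= 216π cm²/s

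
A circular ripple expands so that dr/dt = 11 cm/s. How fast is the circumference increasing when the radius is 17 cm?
22π cm/s

C = 2πr
dC/dt = 2π · dr/dt = 2π · 11 = 22π cm/s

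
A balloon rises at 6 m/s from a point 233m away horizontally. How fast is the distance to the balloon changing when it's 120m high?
720√68689/68689 ≈ 2.747 m/s

z² = 233² + y²
z = √(233² + 120²) = √68689
dz/dt = y/z · dy/dt = 120/√68689 · 6 = 720√68689/68689 ≈ 2.747 m/s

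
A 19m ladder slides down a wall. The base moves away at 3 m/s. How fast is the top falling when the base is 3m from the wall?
9√22/88 ≈ 0.4797 m/s

x² + y² = 19²
2x·dx/dt + 2y·dy/dt = 0
dy/dt = -x/y · dx/dt = -3/(4√22) · 3 = -9√22/88 m/s
The top is descending at 9√22/88 ≈ 0.4797 m/s.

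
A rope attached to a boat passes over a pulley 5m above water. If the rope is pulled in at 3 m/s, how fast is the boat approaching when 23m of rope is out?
23√14/28 ≈ 3.074 m/s

rope² = x² + 5²
x = √(23² - 5²) = 6√14
dx/dt = (rope/x) · d(rope)/dt = (23/(6√14)) · (-3) = -23√14/28 m/s
The boat approaches at 23√14/28 ≈ 3.074 m/s.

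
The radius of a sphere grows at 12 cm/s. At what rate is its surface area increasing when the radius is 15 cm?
1440π cm²/s

S = 4πr²
dS/dt = dS/dr · dr/dt = 8πr · 12
At r = 15: dS/dt = 1440π cm²/s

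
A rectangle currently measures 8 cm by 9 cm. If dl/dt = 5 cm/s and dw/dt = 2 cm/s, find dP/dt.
14 cm/s

P = 2(l + w)
dP/dt = 2(dl/dt + dw/dt) = 2(5 + 2) = 14 cm/s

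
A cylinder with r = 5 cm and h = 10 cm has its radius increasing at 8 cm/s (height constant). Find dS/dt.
320π cm²/s

S = 2πrh + 2πr² (lateral + bases)
dS/dt = (2πh + 4πr)·dr/dt = (2π·10 + 4π·5)·8
= 320π cm²/s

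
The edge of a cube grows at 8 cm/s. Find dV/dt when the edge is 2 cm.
96 cm³/s

V = s³
dV/dt = 3s² · ds/dt = 3·2²·8 = 96 cm³/s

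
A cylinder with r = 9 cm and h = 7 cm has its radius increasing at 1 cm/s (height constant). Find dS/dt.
50π cm²/s

S = 2πrh + 2πr² (lateral + bases)
dS/dt = (2πh + 4πr)·dr/dt = (2π·7 + 4π·9)·1
= 50π cm²/s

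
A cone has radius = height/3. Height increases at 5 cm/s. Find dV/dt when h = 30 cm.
500π cm³/s

V = (1/3)π(h/3)²h = πh³/27
dV/dt = πh²/9 · 5
At h = 30: dV/dt = 500π cm³/s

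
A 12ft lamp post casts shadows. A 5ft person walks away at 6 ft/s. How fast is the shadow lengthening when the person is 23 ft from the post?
30/7 ft/s

By similar triangles: 12/(x+s) = 5/s
Solving: s = 5x/7
ds/dt = 5/7 · dx/dt = 5/7 · 6 = 30/7 ft/s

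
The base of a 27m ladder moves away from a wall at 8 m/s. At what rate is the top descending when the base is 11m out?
11√38/19 ≈ 3.569 m/s

x² + y² = 27²
2x·dx/dt + 2y·dy/dt = 0
dy/dt = -x/y · dx/dt = -11/(4√38) · 8 = -11√38/19 m/s
The top is descending at 11√38/19 ≈ 3.569 m/s.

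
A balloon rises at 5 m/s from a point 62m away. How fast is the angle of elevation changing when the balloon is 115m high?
0.018162 rad/s

tan(θ) = y/62
sec²(θ) · dθ/dt = (1/62) · dy/dt
dθ/dt = cos²(θ)/62 · 5 = 62/(62² + 115²) · 5
dθ/dt = 0.018162 rad/s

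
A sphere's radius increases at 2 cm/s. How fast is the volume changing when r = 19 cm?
2888π cm³/s

V = (4/3)πr³
dV/dt = dV/dr · dr/dt = 4πr² · 2
At r = 19: dV/dt = 2888π cm³/s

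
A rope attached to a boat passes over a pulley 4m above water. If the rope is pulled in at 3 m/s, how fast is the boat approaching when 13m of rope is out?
13√17/17 ≈ 3.153 m/s

rope² = x² + 4²
x = √(13² - 4²) = 3√17
dx/dt = (rope/x) · d(rope)/dt = (13/(3√17)) · (-3) = -13√17/17 m/s
The boat approaches at 13√17/17 ≈ 3.153 m/s.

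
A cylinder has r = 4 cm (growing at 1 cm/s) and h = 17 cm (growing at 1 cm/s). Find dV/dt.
152π cm³/s

V = πr²h
dV/dt = 2πrh·dr/dt + πr²·dh/dt
= 2π(4)(17)(1) + π(4)²(1)
= 152π cm³/s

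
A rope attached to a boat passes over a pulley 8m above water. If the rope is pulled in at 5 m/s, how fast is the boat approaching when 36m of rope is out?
45√77/77 ≈ 5.128 m/s

rope² = x² + 8²
x = √(36² - 8²) = 4√77
dx/dt = (rope/x) · d(rope)/dt = (36/(4√77)) · (-5) = -45√77/77 m/s
The boat approaches at 45√77/77 ≈ 5.128 m/s.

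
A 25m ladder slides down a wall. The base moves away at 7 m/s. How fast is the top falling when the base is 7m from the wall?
49/24 ≈ 2.042 m/s

x² + y² = 25²
2x·dx/dt + 2y·dy/dt = 0
dy/dt = -x/y · dx/dt = -7/24 · 7 = -49/24 m/s
The top is descending at 49/24 ≈ 2.042 m/s.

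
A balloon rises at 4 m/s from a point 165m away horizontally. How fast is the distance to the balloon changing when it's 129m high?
86√4874/2437 ≈ 2.464 m/s

z² = 165² + y²
z = √(165² + 129²) = 3√4874
dz/dt = y/z · dy/dt = 129/(3√4874) · 4 = 86√4874/2437 ≈ 2.464 m/s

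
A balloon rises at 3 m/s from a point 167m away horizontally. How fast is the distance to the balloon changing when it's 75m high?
225√33514/33514 ≈ 1.229 m/s

z² = 167² + y²
z = √(167² + 75²) = √33514
dz/dt = y/z · dy/dt = 75/√33514 · 3 = 225√33514/33514 ≈ 1.229 m/s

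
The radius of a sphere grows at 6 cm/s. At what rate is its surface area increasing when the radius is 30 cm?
1440π cm²/s

S = 4πr²
dS/dt = dS/dr · dr/dt = 8πr · 6
At r = 30: dS/dt = 1440π cm²/s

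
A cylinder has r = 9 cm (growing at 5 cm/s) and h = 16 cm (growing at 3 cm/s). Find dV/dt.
1683π cm³/s

V = πr²h
dV/dt = 2πrh·dr/dt + πr²·dh/dt
= 2π(9)(16)(5) + π(9)²(3)
= 1683π cm³/s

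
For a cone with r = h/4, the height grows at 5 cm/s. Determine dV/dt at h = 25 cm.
3125π/16 cm³/s

V = (1/3)π(h/4)²h = πh³/48
dV/dt = πh²/16 · 5
At h = 25: dV/dt = 3125π/16 cm³/s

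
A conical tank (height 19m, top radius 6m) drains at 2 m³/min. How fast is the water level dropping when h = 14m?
361/(3528π) ≈ 0.03257 m/min

r/h = 6/19, so r = (6/19)h
V = (1/3)πr²h = (1/3)π((6/19)h)²h = (12/361)πh³
dV/dh = (36/361)πh²
dh/dt = (dV/dt)/(dV/dh) = -2/((36/361)π·14²) = -361/(3528π) m/min
The level is dropping at 361/(3528π) ≈ 0.03257 m/min.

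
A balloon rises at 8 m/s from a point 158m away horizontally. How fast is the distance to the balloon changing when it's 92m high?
368√8357/8357 ≈ 4.026 m/s

z² = 158² + y²
z = √(158² + 92²) = 2√8357
dz/dt = y/z · dy/dt = 92/(2√8357) · 8 = 368√8357/8357 ≈ 4.026 m/s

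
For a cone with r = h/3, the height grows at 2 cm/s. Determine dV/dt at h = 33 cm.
242π cm³/s

V = (1/3)π(h/3)²h = πh³/27
dV/dt = πh²/9 · 2
At h = 33: dV/dt = 242π cm³/s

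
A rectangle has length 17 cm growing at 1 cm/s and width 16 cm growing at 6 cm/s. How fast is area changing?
118 cm²/s

A = lw
dA/dt = w·dl/dt + l·dw/dt = 16·1 + 17·6 = 118 cm²/s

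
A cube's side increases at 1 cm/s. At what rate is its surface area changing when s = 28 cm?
336 cm²/s

A = 6s²
dA/dt = 12s · ds/dt = 12·28·1 = 336 cm²/s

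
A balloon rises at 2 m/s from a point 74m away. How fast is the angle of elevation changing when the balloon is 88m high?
0.011195 rad/s

tan(θ) = y/74
sec²(θ) · dθ/dt = (1/74) · dy/dt
dθ/dt = cos²(θ)/74 · 2 = 74/(74² + 88²) · 2
dθ/dt = 0.011195 rad/s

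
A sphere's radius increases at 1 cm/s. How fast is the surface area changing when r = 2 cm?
16π cm²/s

S = 4πr²
dS/dt = dS/dr · dr/dt = 8πr · 1
At r = 2: dS/dt = 16π cm²/s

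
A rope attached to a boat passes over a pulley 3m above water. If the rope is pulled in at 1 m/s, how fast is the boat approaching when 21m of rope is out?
7√3/12 ≈ 1.01 m/s

rope² = x² + 3²
x = √(21² - 3²) = 12√3
dx/dt = (rope/x) · d(rope)/dt = (21/(12√3)) · (-1) = -7√3/12 m/s
The boat approaches at 7√3/12 ≈ 1.01 m/s.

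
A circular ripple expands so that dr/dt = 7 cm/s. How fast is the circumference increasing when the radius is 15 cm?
14π cm/s

C = 2πr
dC/dt = 2π · dr/dt = 2π · 7 = 14π cm/s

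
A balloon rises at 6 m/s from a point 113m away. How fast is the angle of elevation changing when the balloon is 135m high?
0.021875 rad/s

tan(θ) = y/113
sec²(θ) · dθ/dt = (1/113) · dy/dt
dθ/dt = cos²(θ)/113 · 6 = 113/(113² + 135²) · 6
dθ/dt = 0.021875 rad/s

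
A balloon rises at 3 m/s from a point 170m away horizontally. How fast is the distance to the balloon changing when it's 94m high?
141√9434/9434 ≈ 1.452 m/s

z² = 170² + y²
z = √(170² + 94²) = 2√9434
dz/dt = y/z · dy/dt = 94/(2√9434) · 3 = 141√9434/9434 ≈ 1.452 m/s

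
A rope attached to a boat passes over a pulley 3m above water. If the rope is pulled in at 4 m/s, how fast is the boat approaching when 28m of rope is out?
112√31/155 ≈ 4.023 m/s

rope² = x² + 3²
x = √(28² - 3²) = 5√31
dx/dt = (rope/x) · d(rope)/dt = (28/(5√31)) · (-4) = -112√31/155 m/s
The boat approaches at 112√31/155 ≈ 4.023 m/s.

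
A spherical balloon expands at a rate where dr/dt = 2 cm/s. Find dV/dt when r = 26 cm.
5408π cm³/s

V = (4/3)πr³
dV/dt = dV/dr · dr/dt = 4πr² · 2
At r = 26: dV/dt = 5408π cm³/s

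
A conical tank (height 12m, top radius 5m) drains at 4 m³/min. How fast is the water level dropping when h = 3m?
64/(25π) ≈ 0.8149 m/min

r/h = 5/12, so r = (5/12)h
V = (1/3)πr²h = (1/3)π((5/12)h)²h = (25/432)πh³
dV/dh = (25/144)πh²
dh/dt = (dV/dt)/(dV/dh) = -4/((25/144)π·3²) = -64/(25π) m/min
The level is dropping at 64/(25π) ≈ 0.8149 m/min.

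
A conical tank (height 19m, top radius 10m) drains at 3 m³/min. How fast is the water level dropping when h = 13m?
1083/(16900π) ≈ 0.0204 m/min

r/h = 10/19, so r = (10/19)h
V = (1/3)πr²h = (1/3)π((10/19)h)²h = (100/1083)πh³
dV/dh = (100/361)πh²
dh/dt = (dV/dt)/(dV/dh) = -3/((100/361)π·13²) = -1083/(16900π) m/min
The level is dropping at 1083/(16900π) ≈ 0.0204 m/min.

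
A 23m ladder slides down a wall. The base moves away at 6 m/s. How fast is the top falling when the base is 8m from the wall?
16√465/155 ≈ 2.226 m/s

x² + y² = 23²
2x·dx/dt + 2y·dy/dt = 0
dy/dt = -x/y · dx/dt = -8/√465 · 6 = -16√465/155 m/s
The top is descending at 16√465/155 ≈ 2.226 m/s.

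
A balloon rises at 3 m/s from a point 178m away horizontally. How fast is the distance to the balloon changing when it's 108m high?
162√10837/10837 ≈ 1.556 m/s

z² = 178² + y²
z = √(178² + 108²) = 2√10837
dz/dt = y/z · dy/dt = 108/(2√10837) · 3 = 162√10837/10837 ≈ 1.556 m/s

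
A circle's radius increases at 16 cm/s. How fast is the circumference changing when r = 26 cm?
32π cm/s

C = 2πr
dC/dt = 2π · dr/dt = 2π · 16 = 32π cm/s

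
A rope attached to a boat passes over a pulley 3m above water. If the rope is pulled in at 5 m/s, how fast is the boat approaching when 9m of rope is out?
15√2/4 ≈ 5.303 m/s

rope² = x² + 3²
x = √(9² - 3²) = 6√2
dx/dt = (rope/x) · d(rope)/dt = (9/(6√2)) · (-5) = -15√2/4 m/s
The boat approaches at 15√2/4 ≈ 5.303 m/s.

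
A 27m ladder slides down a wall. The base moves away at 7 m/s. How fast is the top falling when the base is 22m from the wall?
22√5/5 ≈ 9.839 m/s

x² + y² = 27²
2x·dx/dt + 2y·dy/dt = 0
dy/dt = -x/y · dx/dt = -22/(7√5) · 7 = -22√5/5 m/s
The top is descending at 22√5/5 ≈ 9.839 m/s.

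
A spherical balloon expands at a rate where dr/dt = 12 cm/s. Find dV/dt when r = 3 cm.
432π cm³/s

V = (4/3)πr³
dV/dt = dV/dr · dr/dt = 4πr² · 12
At r = 3: dV/dt = 432π cm³/s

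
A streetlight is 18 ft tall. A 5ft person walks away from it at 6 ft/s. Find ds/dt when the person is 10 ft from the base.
30/13 ft/s

By similar triangles: 18/(x+s) = 5/s
Solving: s = 5x/13
ds/dt = 5/13 · dx/dt = 5/13 · 6 = 30/13 ft/s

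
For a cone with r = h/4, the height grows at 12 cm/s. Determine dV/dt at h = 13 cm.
507π/4 cm³/s

V = (1/3)π(h/4)²h = πh³/48
dV/dt = πh²/16 · 12
At h = 13: dV/dt = 507π/4 cm³/s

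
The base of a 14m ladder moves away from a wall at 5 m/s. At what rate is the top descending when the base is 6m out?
3√10/4 ≈ 2.372 m/s

x² + y² = 14²
2x·dx/dt + 2y·dy/dt = 0
dy/dt = -x/y · dx/dt = -6/(4√10) · 5 = -3√10/4 m/s
The top is descending at 3√10/4 ≈ 2.372 m/s.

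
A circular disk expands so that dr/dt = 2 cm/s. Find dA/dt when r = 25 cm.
100π cm²/s

A = πr²
dA/dt = 2πr · dr/dt = 2π(25)(2) = 100π cm²/s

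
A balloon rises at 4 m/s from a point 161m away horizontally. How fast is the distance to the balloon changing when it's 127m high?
254√2/145 ≈ 2.477 m/s

z² = 161² + y²
z = √(161² + 127²) = 145√2
dz/dt = y/z · dy/dt = 127/(145√2) · 4 = 254√2/145 ≈ 2.477 m/s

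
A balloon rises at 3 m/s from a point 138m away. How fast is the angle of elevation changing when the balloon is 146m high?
0.010258 rad/s

tan(θ) = y/138
sec²(θ) · dθ/dt = (1/138) · dy/dt
dθ/dt = cos²(θ)/138 · 3 = 138/(138² + 146²) · 3
dθ/dt = 0.010258 rad/s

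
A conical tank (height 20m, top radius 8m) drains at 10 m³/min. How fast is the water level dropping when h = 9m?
125/(162π) ≈ 0.2456 m/min

r/h = 8/20, so r = (2/5)h
V = (1/3)πr²h = (1/3)π((2/5)h)²h = (4/75)πh³
dV/dh = (4/25)πh²
dh/dt = (dV/dt)/(dV/dh) = -10/((4/25)π·9²) = -125/(162π) m/min
The level is dropping at 125/(162π) ≈ 0.2456 m/min.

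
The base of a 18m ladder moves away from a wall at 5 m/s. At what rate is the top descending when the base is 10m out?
25√14/28 ≈ 3.341 m/s

x² + y² = 18²
2x·dx/dt + 2y·dy/dt = 0
dy/dt = -x/y · dx/dt = -10/(4√14) · 5 = -25√14/28 m/s
The top is descending at 25√14/28 ≈ 3.341 m/s.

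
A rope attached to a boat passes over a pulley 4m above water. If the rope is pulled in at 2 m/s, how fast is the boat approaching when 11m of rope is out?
22√105/105 ≈ 2.147 m/s

rope² = x² + 4²
x = √(11² - 4²) = √105
dx/dt = (rope/x) · d(rope)/dt = (11/√105) · (-2) = -22√105/105 m/s
The boat approaches at 22√105/105 ≈ 2.147 m/s.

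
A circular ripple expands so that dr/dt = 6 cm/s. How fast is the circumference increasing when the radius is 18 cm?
12π cm/s

C = 2πr
dC/dt = 2π · dr/dt = 2π · 6 = 12π cm/s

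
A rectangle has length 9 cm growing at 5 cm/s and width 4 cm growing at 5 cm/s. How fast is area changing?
65 cm²/s

A = lw
dA/dt = w·dl/dt + l·dw/dt = 4·5 + 9·5 = 65 cm²/s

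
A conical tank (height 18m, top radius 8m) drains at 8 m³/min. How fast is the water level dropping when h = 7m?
81/(98π) ≈ 0.2631 m/min

r/h = 8/18, so r = (4/9)h
V = (1/3)πr²h = (1/3)π((4/9)h)²h = (16/243)πh³
dV/dh = (16/81)πh²
dh/dt = (dV/dt)/(dV/dh) = -8/((16/81)π·7²) = -81/(98π) m/min
The level is dropping at 81/(98π) ≈ 0.2631 m/min.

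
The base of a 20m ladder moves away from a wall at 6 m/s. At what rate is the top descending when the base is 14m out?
14√51/17 ≈ 5.881 m/s

x² + y² = 20²
2x·dx/dt + 2y·dy/dt = 0
dy/dt = -x/y · dx/dt = -14/(2√51) · 6 = -14√51/17 m/s
The top is descending at 14√51/17 ≈ 5.881 m/s.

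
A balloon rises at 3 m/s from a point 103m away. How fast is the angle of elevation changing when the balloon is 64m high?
0.021013 rad/s

tan(θ) = y/103
sec²(θ) · dθ/dt = (1/103) · dy/dt
dθ/dt = cos²(θ)/103 · 3 = 103/(103² + 64²) · 3
dθ/dt = 0.021013 rad/s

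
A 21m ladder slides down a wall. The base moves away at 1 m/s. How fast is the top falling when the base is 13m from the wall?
13√17/68 ≈ 0.7882 m/s

x² + y² = 21²
2x·dx/dt + 2y·dy/dt = 0
dy/dt = -x/y · dx/dt = -13/(4√17) · 1 = -13√17/68 m/s
The top is descending at 13√17/68 ≈ 0.7882 m/s.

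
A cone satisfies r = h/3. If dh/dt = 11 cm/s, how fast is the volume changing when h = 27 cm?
891π cm³/s

V = (1/3)π(h/3)²h = πh³/27
dV/dt = πh²/9 · 11
At h = 27: dV/dt = 891π cm³/s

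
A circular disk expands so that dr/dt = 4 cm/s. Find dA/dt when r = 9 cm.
72π cm²/s

A = πr²
dA/dt = 2πr · dr/dt = 2π(9)(4) = 72π cm²/s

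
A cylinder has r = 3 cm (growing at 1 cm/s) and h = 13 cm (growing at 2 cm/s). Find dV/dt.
96π cm³/s

V = πr²h
dV/dt = 2πrh·dr/dt + πr²·dh/dt
= 2π(3)(13)(1) + π(3)²(2)
= 96π cm³/s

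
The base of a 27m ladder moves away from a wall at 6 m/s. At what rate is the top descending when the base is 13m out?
39√35/70 ≈ 3.296 m/s

x² + y² = 27²
2x·dx/dt + 2y·dy/dt = 0
dy/dt = -x/y · dx/dt = -13/(4√35) · 6 = -39√35/70 m/s
The top is descending at 39√35/70 ≈ 3.296 m/s.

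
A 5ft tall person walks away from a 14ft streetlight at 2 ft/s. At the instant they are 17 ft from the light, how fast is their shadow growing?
10/9 ft/s

By similar triangles: 14/(x+s) = 5/s
Solving: s = 5x/9
ds/dt = 5/9 · dx/dt = 5/9 · 2 = 10/9 ft/s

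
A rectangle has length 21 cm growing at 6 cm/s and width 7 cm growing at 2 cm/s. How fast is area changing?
84 cm²/s

A = lw
dA/dt = w·dl/dt + l·dw/dt = 7·6 + 21·2 = 84 cm²/s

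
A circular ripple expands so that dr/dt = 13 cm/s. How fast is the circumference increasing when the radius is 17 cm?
26π cm/s

C = 2πr
dC/dt = 2π · dr/dt = 2π · 13 = 26π cm/s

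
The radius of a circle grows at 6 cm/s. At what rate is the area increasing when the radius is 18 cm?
216π cm²/s

A = πr²
dA/dt = 2πr · dr/dt = 2π(18)(6) = 216π cm²/s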